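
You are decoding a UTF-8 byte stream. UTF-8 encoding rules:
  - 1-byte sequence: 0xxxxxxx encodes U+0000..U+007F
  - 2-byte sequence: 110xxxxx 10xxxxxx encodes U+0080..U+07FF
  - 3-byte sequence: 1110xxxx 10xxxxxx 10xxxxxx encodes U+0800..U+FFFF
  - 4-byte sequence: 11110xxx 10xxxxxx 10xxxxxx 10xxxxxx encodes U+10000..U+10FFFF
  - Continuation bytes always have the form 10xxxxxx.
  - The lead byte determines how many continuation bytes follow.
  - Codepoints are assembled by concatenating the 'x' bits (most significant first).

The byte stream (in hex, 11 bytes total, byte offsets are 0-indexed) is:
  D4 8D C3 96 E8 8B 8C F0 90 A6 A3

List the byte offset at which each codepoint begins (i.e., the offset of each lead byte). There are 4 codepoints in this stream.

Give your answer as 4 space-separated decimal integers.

Byte[0]=D4: 2-byte lead, need 1 cont bytes. acc=0x14
Byte[1]=8D: continuation. acc=(acc<<6)|0x0D=0x50D
Completed: cp=U+050D (starts at byte 0)
Byte[2]=C3: 2-byte lead, need 1 cont bytes. acc=0x3
Byte[3]=96: continuation. acc=(acc<<6)|0x16=0xD6
Completed: cp=U+00D6 (starts at byte 2)
Byte[4]=E8: 3-byte lead, need 2 cont bytes. acc=0x8
Byte[5]=8B: continuation. acc=(acc<<6)|0x0B=0x20B
Byte[6]=8C: continuation. acc=(acc<<6)|0x0C=0x82CC
Completed: cp=U+82CC (starts at byte 4)
Byte[7]=F0: 4-byte lead, need 3 cont bytes. acc=0x0
Byte[8]=90: continuation. acc=(acc<<6)|0x10=0x10
Byte[9]=A6: continuation. acc=(acc<<6)|0x26=0x426
Byte[10]=A3: continuation. acc=(acc<<6)|0x23=0x109A3
Completed: cp=U+109A3 (starts at byte 7)

Answer: 0 2 4 7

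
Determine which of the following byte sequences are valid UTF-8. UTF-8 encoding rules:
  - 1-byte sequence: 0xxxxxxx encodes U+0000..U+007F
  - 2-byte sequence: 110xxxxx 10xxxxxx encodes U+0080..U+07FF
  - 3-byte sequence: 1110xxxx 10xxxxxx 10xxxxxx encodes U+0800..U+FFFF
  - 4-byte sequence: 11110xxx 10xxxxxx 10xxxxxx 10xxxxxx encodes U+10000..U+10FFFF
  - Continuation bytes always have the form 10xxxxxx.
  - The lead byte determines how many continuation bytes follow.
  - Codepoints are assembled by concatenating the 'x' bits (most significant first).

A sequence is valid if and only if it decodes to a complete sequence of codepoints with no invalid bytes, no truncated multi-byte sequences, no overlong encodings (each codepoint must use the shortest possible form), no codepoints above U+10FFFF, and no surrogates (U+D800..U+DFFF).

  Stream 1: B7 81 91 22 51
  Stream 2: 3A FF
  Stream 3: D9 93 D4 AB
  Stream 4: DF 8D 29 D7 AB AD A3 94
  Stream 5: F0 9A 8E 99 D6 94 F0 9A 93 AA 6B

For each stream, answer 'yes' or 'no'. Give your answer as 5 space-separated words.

Answer: no no yes no yes

Derivation:
Stream 1: error at byte offset 0. INVALID
Stream 2: error at byte offset 1. INVALID
Stream 3: decodes cleanly. VALID
Stream 4: error at byte offset 5. INVALID
Stream 5: decodes cleanly. VALID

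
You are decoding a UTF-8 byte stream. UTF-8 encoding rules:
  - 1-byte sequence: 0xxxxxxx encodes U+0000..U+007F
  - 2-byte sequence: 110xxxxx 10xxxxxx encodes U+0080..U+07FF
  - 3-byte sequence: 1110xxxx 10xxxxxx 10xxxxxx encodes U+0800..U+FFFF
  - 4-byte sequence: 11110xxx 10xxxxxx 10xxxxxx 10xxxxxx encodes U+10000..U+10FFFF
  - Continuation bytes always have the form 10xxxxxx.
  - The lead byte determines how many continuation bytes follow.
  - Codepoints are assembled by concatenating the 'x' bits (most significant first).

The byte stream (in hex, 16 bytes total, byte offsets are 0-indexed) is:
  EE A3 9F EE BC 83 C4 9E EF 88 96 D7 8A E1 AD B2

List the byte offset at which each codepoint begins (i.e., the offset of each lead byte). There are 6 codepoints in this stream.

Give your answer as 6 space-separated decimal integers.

Byte[0]=EE: 3-byte lead, need 2 cont bytes. acc=0xE
Byte[1]=A3: continuation. acc=(acc<<6)|0x23=0x3A3
Byte[2]=9F: continuation. acc=(acc<<6)|0x1F=0xE8DF
Completed: cp=U+E8DF (starts at byte 0)
Byte[3]=EE: 3-byte lead, need 2 cont bytes. acc=0xE
Byte[4]=BC: continuation. acc=(acc<<6)|0x3C=0x3BC
Byte[5]=83: continuation. acc=(acc<<6)|0x03=0xEF03
Completed: cp=U+EF03 (starts at byte 3)
Byte[6]=C4: 2-byte lead, need 1 cont bytes. acc=0x4
Byte[7]=9E: continuation. acc=(acc<<6)|0x1E=0x11E
Completed: cp=U+011E (starts at byte 6)
Byte[8]=EF: 3-byte lead, need 2 cont bytes. acc=0xF
Byte[9]=88: continuation. acc=(acc<<6)|0x08=0x3C8
Byte[10]=96: continuation. acc=(acc<<6)|0x16=0xF216
Completed: cp=U+F216 (starts at byte 8)
Byte[11]=D7: 2-byte lead, need 1 cont bytes. acc=0x17
Byte[12]=8A: continuation. acc=(acc<<6)|0x0A=0x5CA
Completed: cp=U+05CA (starts at byte 11)
Byte[13]=E1: 3-byte lead, need 2 cont bytes. acc=0x1
Byte[14]=AD: continuation. acc=(acc<<6)|0x2D=0x6D
Byte[15]=B2: continuation. acc=(acc<<6)|0x32=0x1B72
Completed: cp=U+1B72 (starts at byte 13)

Answer: 0 3 6 8 11 13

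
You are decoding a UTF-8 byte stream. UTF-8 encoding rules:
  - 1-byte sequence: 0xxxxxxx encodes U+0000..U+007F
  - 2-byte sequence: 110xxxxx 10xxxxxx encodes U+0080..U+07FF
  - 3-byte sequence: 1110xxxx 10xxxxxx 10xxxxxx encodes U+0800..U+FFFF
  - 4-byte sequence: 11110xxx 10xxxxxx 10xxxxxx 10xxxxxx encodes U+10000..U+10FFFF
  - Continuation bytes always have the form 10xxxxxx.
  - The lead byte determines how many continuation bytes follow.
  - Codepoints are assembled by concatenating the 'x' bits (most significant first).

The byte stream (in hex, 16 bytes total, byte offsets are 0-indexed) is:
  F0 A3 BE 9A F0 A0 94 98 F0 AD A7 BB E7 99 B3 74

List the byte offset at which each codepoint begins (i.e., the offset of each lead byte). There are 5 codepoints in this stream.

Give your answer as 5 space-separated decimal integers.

Answer: 0 4 8 12 15

Derivation:
Byte[0]=F0: 4-byte lead, need 3 cont bytes. acc=0x0
Byte[1]=A3: continuation. acc=(acc<<6)|0x23=0x23
Byte[2]=BE: continuation. acc=(acc<<6)|0x3E=0x8FE
Byte[3]=9A: continuation. acc=(acc<<6)|0x1A=0x23F9A
Completed: cp=U+23F9A (starts at byte 0)
Byte[4]=F0: 4-byte lead, need 3 cont bytes. acc=0x0
Byte[5]=A0: continuation. acc=(acc<<6)|0x20=0x20
Byte[6]=94: continuation. acc=(acc<<6)|0x14=0x814
Byte[7]=98: continuation. acc=(acc<<6)|0x18=0x20518
Completed: cp=U+20518 (starts at byte 4)
Byte[8]=F0: 4-byte lead, need 3 cont bytes. acc=0x0
Byte[9]=AD: continuation. acc=(acc<<6)|0x2D=0x2D
Byte[10]=A7: continuation. acc=(acc<<6)|0x27=0xB67
Byte[11]=BB: continuation. acc=(acc<<6)|0x3B=0x2D9FB
Completed: cp=U+2D9FB (starts at byte 8)
Byte[12]=E7: 3-byte lead, need 2 cont bytes. acc=0x7
Byte[13]=99: continuation. acc=(acc<<6)|0x19=0x1D9
Byte[14]=B3: continuation. acc=(acc<<6)|0x33=0x7673
Completed: cp=U+7673 (starts at byte 12)
Byte[15]=74: 1-byte ASCII. cp=U+0074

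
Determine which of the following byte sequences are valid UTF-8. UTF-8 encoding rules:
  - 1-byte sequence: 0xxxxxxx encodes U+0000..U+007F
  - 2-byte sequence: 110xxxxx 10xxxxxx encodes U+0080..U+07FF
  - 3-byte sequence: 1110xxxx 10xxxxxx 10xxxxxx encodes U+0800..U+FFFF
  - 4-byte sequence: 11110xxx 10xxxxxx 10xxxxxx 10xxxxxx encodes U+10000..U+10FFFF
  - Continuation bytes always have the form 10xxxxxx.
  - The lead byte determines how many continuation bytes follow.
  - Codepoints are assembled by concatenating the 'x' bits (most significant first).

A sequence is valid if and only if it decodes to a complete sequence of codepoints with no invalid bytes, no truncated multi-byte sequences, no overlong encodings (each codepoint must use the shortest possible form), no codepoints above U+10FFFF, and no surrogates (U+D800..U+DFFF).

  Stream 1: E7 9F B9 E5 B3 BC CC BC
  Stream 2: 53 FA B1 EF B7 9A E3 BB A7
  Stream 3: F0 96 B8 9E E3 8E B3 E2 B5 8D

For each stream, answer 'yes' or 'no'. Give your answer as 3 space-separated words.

Answer: yes no yes

Derivation:
Stream 1: decodes cleanly. VALID
Stream 2: error at byte offset 1. INVALID
Stream 3: decodes cleanly. VALID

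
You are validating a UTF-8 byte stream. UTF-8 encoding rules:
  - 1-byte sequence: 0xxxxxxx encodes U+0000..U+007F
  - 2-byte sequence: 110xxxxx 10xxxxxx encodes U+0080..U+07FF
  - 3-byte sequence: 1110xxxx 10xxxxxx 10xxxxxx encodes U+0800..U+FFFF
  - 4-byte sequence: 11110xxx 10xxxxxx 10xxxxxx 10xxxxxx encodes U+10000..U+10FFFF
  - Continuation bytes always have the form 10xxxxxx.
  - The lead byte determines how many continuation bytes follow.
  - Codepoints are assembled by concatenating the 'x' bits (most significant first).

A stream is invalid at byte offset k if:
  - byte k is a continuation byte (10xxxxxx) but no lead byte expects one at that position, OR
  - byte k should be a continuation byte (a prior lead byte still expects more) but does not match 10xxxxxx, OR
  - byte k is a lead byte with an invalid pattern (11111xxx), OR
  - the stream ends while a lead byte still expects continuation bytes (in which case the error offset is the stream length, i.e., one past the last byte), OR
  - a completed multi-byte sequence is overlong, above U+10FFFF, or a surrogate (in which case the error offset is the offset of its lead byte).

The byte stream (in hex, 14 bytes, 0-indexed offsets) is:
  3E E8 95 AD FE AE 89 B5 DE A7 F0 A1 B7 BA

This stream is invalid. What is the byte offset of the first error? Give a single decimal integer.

Answer: 4

Derivation:
Byte[0]=3E: 1-byte ASCII. cp=U+003E
Byte[1]=E8: 3-byte lead, need 2 cont bytes. acc=0x8
Byte[2]=95: continuation. acc=(acc<<6)|0x15=0x215
Byte[3]=AD: continuation. acc=(acc<<6)|0x2D=0x856D
Completed: cp=U+856D (starts at byte 1)
Byte[4]=FE: INVALID lead byte (not 0xxx/110x/1110/11110)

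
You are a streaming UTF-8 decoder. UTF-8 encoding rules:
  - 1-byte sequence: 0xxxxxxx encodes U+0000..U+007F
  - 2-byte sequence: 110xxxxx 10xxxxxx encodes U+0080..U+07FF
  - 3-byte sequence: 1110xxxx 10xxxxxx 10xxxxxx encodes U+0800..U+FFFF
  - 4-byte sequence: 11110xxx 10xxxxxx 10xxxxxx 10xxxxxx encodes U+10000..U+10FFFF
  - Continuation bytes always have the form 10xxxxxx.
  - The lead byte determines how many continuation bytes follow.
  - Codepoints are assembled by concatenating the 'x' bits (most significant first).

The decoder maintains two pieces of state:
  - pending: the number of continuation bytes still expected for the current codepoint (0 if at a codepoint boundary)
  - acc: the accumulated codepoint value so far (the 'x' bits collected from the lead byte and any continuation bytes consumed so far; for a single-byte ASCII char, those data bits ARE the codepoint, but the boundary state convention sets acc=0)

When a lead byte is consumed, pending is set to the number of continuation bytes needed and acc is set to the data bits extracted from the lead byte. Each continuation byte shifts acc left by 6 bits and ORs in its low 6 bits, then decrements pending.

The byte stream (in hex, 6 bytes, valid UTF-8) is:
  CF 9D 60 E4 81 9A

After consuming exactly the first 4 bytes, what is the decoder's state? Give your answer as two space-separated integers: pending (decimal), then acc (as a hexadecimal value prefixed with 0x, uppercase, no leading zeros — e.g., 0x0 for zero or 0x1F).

Byte[0]=CF: 2-byte lead. pending=1, acc=0xF
Byte[1]=9D: continuation. acc=(acc<<6)|0x1D=0x3DD, pending=0
Byte[2]=60: 1-byte. pending=0, acc=0x0
Byte[3]=E4: 3-byte lead. pending=2, acc=0x4

Answer: 2 0x4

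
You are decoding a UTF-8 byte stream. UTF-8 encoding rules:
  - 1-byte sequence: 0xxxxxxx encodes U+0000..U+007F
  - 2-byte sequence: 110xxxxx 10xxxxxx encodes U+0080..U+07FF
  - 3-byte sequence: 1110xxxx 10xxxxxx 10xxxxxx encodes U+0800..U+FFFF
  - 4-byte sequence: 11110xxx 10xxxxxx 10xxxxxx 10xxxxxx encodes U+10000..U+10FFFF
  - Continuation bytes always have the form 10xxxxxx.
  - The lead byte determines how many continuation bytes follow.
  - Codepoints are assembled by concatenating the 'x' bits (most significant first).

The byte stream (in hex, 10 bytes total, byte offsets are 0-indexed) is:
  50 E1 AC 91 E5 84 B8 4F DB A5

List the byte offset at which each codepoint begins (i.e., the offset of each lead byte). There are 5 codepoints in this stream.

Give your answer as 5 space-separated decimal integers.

Byte[0]=50: 1-byte ASCII. cp=U+0050
Byte[1]=E1: 3-byte lead, need 2 cont bytes. acc=0x1
Byte[2]=AC: continuation. acc=(acc<<6)|0x2C=0x6C
Byte[3]=91: continuation. acc=(acc<<6)|0x11=0x1B11
Completed: cp=U+1B11 (starts at byte 1)
Byte[4]=E5: 3-byte lead, need 2 cont bytes. acc=0x5
Byte[5]=84: continuation. acc=(acc<<6)|0x04=0x144
Byte[6]=B8: continuation. acc=(acc<<6)|0x38=0x5138
Completed: cp=U+5138 (starts at byte 4)
Byte[7]=4F: 1-byte ASCII. cp=U+004F
Byte[8]=DB: 2-byte lead, need 1 cont bytes. acc=0x1B
Byte[9]=A5: continuation. acc=(acc<<6)|0x25=0x6E5
Completed: cp=U+06E5 (starts at byte 8)

Answer: 0 1 4 7 8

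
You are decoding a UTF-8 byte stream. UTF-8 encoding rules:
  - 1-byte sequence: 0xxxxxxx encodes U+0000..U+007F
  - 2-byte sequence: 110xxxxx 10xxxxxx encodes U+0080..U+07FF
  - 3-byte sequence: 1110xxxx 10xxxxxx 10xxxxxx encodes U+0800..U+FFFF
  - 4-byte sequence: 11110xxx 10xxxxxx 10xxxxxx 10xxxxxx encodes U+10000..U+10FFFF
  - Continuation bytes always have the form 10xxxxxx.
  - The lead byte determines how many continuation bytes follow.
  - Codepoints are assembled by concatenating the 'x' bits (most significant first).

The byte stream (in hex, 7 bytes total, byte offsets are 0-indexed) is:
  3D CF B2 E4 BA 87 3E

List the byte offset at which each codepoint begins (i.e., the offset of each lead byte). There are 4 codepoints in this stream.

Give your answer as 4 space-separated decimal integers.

Byte[0]=3D: 1-byte ASCII. cp=U+003D
Byte[1]=CF: 2-byte lead, need 1 cont bytes. acc=0xF
Byte[2]=B2: continuation. acc=(acc<<6)|0x32=0x3F2
Completed: cp=U+03F2 (starts at byte 1)
Byte[3]=E4: 3-byte lead, need 2 cont bytes. acc=0x4
Byte[4]=BA: continuation. acc=(acc<<6)|0x3A=0x13A
Byte[5]=87: continuation. acc=(acc<<6)|0x07=0x4E87
Completed: cp=U+4E87 (starts at byte 3)
Byte[6]=3E: 1-byte ASCII. cp=U+003E

Answer: 0 1 3 6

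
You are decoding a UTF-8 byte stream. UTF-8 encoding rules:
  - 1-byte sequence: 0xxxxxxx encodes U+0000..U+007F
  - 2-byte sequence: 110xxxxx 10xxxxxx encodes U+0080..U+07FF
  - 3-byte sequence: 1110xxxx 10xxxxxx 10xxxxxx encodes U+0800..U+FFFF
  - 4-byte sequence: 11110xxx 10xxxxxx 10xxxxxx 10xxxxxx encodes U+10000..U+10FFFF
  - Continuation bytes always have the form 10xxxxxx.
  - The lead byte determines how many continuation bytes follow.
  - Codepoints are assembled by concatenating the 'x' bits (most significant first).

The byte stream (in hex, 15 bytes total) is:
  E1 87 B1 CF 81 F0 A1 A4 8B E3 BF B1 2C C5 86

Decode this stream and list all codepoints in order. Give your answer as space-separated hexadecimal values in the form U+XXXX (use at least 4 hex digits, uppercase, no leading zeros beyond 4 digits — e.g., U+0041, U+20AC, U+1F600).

Byte[0]=E1: 3-byte lead, need 2 cont bytes. acc=0x1
Byte[1]=87: continuation. acc=(acc<<6)|0x07=0x47
Byte[2]=B1: continuation. acc=(acc<<6)|0x31=0x11F1
Completed: cp=U+11F1 (starts at byte 0)
Byte[3]=CF: 2-byte lead, need 1 cont bytes. acc=0xF
Byte[4]=81: continuation. acc=(acc<<6)|0x01=0x3C1
Completed: cp=U+03C1 (starts at byte 3)
Byte[5]=F0: 4-byte lead, need 3 cont bytes. acc=0x0
Byte[6]=A1: continuation. acc=(acc<<6)|0x21=0x21
Byte[7]=A4: continuation. acc=(acc<<6)|0x24=0x864
Byte[8]=8B: continuation. acc=(acc<<6)|0x0B=0x2190B
Completed: cp=U+2190B (starts at byte 5)
Byte[9]=E3: 3-byte lead, need 2 cont bytes. acc=0x3
Byte[10]=BF: continuation. acc=(acc<<6)|0x3F=0xFF
Byte[11]=B1: continuation. acc=(acc<<6)|0x31=0x3FF1
Completed: cp=U+3FF1 (starts at byte 9)
Byte[12]=2C: 1-byte ASCII. cp=U+002C
Byte[13]=C5: 2-byte lead, need 1 cont bytes. acc=0x5
Byte[14]=86: continuation. acc=(acc<<6)|0x06=0x146
Completed: cp=U+0146 (starts at byte 13)

Answer: U+11F1 U+03C1 U+2190B U+3FF1 U+002C U+0146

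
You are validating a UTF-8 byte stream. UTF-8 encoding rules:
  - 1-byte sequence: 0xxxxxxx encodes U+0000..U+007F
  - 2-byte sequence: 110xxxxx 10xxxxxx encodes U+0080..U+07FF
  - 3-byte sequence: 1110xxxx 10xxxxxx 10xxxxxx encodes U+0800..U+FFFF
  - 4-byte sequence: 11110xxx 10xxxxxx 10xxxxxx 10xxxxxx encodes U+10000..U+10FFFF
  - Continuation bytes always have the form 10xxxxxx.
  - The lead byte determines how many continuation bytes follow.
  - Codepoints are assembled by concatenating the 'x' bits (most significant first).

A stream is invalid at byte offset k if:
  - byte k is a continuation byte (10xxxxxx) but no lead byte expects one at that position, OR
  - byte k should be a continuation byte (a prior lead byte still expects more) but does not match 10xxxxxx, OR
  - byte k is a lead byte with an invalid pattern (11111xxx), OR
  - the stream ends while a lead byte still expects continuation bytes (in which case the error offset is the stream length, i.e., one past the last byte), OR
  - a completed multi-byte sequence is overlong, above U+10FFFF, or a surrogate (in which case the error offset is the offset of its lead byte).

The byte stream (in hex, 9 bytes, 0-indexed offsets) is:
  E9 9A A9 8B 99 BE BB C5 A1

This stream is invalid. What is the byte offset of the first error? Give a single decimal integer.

Byte[0]=E9: 3-byte lead, need 2 cont bytes. acc=0x9
Byte[1]=9A: continuation. acc=(acc<<6)|0x1A=0x25A
Byte[2]=A9: continuation. acc=(acc<<6)|0x29=0x96A9
Completed: cp=U+96A9 (starts at byte 0)
Byte[3]=8B: INVALID lead byte (not 0xxx/110x/1110/11110)

Answer: 3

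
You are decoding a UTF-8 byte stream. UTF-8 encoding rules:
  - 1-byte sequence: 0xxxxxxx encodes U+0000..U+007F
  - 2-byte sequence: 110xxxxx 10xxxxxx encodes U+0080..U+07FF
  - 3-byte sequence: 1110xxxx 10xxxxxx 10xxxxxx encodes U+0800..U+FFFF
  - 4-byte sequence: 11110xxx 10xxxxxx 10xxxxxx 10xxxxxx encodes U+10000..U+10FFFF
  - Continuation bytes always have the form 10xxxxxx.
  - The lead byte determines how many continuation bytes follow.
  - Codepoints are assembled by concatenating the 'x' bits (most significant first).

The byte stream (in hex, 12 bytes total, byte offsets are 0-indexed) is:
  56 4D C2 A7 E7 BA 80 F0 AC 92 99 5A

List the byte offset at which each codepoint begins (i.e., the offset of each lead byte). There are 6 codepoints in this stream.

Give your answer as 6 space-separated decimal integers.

Answer: 0 1 2 4 7 11

Derivation:
Byte[0]=56: 1-byte ASCII. cp=U+0056
Byte[1]=4D: 1-byte ASCII. cp=U+004D
Byte[2]=C2: 2-byte lead, need 1 cont bytes. acc=0x2
Byte[3]=A7: continuation. acc=(acc<<6)|0x27=0xA7
Completed: cp=U+00A7 (starts at byte 2)
Byte[4]=E7: 3-byte lead, need 2 cont bytes. acc=0x7
Byte[5]=BA: continuation. acc=(acc<<6)|0x3A=0x1FA
Byte[6]=80: continuation. acc=(acc<<6)|0x00=0x7E80
Completed: cp=U+7E80 (starts at byte 4)
Byte[7]=F0: 4-byte lead, need 3 cont bytes. acc=0x0
Byte[8]=AC: continuation. acc=(acc<<6)|0x2C=0x2C
Byte[9]=92: continuation. acc=(acc<<6)|0x12=0xB12
Byte[10]=99: continuation. acc=(acc<<6)|0x19=0x2C499
Completed: cp=U+2C499 (starts at byte 7)
Byte[11]=5A: 1-byte ASCII. cp=U+005A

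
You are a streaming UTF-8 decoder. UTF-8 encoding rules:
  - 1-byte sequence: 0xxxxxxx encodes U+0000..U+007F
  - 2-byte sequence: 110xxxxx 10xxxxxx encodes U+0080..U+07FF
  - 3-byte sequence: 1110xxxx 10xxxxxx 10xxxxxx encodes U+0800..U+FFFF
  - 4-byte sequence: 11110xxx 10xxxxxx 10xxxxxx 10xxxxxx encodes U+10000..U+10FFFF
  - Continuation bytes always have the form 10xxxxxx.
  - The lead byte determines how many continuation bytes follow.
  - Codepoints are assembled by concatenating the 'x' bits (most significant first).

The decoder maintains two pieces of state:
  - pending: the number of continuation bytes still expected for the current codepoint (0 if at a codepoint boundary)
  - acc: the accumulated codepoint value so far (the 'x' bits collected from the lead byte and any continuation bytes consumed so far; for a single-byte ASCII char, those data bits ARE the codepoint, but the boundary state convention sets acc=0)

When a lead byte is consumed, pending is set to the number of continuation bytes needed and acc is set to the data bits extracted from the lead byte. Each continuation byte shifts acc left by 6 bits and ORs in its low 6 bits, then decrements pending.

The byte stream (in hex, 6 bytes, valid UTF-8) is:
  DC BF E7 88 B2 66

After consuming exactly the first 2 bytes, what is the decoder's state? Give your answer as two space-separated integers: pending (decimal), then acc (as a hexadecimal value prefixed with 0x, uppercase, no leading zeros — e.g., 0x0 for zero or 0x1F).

Byte[0]=DC: 2-byte lead. pending=1, acc=0x1C
Byte[1]=BF: continuation. acc=(acc<<6)|0x3F=0x73F, pending=0

Answer: 0 0x73F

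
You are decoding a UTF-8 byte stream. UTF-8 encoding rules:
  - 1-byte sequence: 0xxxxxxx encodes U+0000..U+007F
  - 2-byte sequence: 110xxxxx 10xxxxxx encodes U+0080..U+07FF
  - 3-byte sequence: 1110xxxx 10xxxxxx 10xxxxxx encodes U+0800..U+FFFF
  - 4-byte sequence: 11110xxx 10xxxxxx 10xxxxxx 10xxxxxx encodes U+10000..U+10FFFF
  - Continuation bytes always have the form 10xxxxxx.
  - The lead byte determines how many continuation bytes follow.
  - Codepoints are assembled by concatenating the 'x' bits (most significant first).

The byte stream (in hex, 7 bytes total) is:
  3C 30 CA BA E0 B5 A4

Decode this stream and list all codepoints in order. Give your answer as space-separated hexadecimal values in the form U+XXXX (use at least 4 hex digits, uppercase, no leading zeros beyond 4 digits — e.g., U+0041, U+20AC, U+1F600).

Byte[0]=3C: 1-byte ASCII. cp=U+003C
Byte[1]=30: 1-byte ASCII. cp=U+0030
Byte[2]=CA: 2-byte lead, need 1 cont bytes. acc=0xA
Byte[3]=BA: continuation. acc=(acc<<6)|0x3A=0x2BA
Completed: cp=U+02BA (starts at byte 2)
Byte[4]=E0: 3-byte lead, need 2 cont bytes. acc=0x0
Byte[5]=B5: continuation. acc=(acc<<6)|0x35=0x35
Byte[6]=A4: continuation. acc=(acc<<6)|0x24=0xD64
Completed: cp=U+0D64 (starts at byte 4)

Answer: U+003C U+0030 U+02BA U+0D64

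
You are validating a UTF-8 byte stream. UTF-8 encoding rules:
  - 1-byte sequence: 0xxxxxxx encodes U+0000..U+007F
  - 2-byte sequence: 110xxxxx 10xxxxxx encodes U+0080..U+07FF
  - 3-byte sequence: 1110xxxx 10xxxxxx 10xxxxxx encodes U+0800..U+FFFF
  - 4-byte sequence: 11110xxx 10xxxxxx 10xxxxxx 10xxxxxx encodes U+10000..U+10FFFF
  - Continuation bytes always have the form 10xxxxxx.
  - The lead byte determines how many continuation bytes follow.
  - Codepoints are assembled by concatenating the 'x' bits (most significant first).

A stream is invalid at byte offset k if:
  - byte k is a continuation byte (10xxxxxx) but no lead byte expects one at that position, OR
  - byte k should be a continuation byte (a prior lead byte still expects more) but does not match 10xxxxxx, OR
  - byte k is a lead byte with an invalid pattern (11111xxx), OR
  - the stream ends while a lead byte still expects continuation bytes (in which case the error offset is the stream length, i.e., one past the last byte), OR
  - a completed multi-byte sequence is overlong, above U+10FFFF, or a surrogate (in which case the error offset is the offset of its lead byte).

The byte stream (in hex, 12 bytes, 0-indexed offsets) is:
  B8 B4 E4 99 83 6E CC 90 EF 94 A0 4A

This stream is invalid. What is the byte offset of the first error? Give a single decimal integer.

Byte[0]=B8: INVALID lead byte (not 0xxx/110x/1110/11110)

Answer: 0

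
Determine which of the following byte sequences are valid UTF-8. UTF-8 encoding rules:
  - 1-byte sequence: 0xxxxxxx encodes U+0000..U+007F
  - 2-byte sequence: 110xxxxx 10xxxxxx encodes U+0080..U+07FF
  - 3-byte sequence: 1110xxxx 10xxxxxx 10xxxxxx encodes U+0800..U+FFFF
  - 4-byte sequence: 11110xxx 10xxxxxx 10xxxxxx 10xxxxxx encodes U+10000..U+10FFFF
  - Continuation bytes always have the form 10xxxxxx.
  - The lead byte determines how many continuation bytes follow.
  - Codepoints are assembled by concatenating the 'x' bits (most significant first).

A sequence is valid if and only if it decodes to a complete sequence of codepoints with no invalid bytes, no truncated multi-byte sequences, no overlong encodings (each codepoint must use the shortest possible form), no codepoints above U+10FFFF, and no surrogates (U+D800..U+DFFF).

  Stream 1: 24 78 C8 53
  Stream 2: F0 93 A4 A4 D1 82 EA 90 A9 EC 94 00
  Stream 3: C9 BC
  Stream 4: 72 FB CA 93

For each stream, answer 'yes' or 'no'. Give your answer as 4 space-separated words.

Stream 1: error at byte offset 3. INVALID
Stream 2: error at byte offset 11. INVALID
Stream 3: decodes cleanly. VALID
Stream 4: error at byte offset 1. INVALID

Answer: no no yes no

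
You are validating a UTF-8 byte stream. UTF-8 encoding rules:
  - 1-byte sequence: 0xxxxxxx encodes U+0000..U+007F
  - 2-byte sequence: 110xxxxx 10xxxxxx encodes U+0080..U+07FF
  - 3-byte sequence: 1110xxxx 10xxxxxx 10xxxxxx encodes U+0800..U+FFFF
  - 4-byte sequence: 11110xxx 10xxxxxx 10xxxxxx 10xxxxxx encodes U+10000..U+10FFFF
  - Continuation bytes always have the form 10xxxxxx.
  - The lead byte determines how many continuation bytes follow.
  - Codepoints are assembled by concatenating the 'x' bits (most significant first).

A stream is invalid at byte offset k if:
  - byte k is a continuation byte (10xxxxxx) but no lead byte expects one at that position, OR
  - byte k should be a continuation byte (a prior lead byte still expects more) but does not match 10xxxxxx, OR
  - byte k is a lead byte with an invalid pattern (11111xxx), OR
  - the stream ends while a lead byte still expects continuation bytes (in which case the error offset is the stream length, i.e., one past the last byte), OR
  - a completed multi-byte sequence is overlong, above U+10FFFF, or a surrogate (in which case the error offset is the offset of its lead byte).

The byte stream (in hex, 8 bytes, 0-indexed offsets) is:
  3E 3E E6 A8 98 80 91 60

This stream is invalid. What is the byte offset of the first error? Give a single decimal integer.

Byte[0]=3E: 1-byte ASCII. cp=U+003E
Byte[1]=3E: 1-byte ASCII. cp=U+003E
Byte[2]=E6: 3-byte lead, need 2 cont bytes. acc=0x6
Byte[3]=A8: continuation. acc=(acc<<6)|0x28=0x1A8
Byte[4]=98: continuation. acc=(acc<<6)|0x18=0x6A18
Completed: cp=U+6A18 (starts at byte 2)
Byte[5]=80: INVALID lead byte (not 0xxx/110x/1110/11110)

Answer: 5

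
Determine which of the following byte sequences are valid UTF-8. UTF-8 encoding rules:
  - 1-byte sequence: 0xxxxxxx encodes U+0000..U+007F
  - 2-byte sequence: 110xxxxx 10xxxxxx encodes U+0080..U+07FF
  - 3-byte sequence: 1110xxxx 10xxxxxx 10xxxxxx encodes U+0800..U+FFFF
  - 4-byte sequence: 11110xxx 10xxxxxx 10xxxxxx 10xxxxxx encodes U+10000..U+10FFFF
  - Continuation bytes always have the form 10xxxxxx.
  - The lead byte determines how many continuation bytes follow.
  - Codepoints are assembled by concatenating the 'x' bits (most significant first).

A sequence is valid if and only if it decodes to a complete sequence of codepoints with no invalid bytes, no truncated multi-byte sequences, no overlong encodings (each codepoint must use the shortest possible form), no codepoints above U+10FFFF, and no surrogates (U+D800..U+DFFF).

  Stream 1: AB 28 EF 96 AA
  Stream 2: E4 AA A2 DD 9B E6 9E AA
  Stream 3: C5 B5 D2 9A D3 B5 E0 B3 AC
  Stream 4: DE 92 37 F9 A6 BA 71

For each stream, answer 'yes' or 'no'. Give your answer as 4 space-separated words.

Answer: no yes yes no

Derivation:
Stream 1: error at byte offset 0. INVALID
Stream 2: decodes cleanly. VALID
Stream 3: decodes cleanly. VALID
Stream 4: error at byte offset 3. INVALID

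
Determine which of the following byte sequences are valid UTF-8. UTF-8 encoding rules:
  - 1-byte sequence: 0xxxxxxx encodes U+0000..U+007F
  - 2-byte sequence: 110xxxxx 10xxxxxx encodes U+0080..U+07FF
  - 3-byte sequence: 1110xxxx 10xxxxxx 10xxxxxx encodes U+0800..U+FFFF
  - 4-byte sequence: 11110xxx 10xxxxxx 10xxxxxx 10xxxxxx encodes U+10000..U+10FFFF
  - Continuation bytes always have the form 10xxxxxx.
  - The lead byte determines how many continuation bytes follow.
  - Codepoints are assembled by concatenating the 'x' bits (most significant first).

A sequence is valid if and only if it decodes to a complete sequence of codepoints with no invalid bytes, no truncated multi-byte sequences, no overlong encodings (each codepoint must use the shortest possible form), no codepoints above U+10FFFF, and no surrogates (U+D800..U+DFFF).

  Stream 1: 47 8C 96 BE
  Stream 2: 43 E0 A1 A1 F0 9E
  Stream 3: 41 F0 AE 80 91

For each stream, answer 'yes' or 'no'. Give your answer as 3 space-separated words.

Answer: no no yes

Derivation:
Stream 1: error at byte offset 1. INVALID
Stream 2: error at byte offset 6. INVALID
Stream 3: decodes cleanly. VALID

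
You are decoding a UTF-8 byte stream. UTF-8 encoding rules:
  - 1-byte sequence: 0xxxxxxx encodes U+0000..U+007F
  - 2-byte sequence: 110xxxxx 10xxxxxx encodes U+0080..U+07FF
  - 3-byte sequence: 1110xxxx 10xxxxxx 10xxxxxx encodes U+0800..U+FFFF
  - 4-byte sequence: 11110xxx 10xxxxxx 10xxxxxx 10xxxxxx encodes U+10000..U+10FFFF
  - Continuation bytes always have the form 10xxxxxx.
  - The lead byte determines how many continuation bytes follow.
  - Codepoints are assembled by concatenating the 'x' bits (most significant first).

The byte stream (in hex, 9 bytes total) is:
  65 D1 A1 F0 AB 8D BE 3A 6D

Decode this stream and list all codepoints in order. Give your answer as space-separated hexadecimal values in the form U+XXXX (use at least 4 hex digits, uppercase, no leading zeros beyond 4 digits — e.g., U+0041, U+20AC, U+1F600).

Byte[0]=65: 1-byte ASCII. cp=U+0065
Byte[1]=D1: 2-byte lead, need 1 cont bytes. acc=0x11
Byte[2]=A1: continuation. acc=(acc<<6)|0x21=0x461
Completed: cp=U+0461 (starts at byte 1)
Byte[3]=F0: 4-byte lead, need 3 cont bytes. acc=0x0
Byte[4]=AB: continuation. acc=(acc<<6)|0x2B=0x2B
Byte[5]=8D: continuation. acc=(acc<<6)|0x0D=0xACD
Byte[6]=BE: continuation. acc=(acc<<6)|0x3E=0x2B37E
Completed: cp=U+2B37E (starts at byte 3)
Byte[7]=3A: 1-byte ASCII. cp=U+003A
Byte[8]=6D: 1-byte ASCII. cp=U+006D

Answer: U+0065 U+0461 U+2B37E U+003A U+006D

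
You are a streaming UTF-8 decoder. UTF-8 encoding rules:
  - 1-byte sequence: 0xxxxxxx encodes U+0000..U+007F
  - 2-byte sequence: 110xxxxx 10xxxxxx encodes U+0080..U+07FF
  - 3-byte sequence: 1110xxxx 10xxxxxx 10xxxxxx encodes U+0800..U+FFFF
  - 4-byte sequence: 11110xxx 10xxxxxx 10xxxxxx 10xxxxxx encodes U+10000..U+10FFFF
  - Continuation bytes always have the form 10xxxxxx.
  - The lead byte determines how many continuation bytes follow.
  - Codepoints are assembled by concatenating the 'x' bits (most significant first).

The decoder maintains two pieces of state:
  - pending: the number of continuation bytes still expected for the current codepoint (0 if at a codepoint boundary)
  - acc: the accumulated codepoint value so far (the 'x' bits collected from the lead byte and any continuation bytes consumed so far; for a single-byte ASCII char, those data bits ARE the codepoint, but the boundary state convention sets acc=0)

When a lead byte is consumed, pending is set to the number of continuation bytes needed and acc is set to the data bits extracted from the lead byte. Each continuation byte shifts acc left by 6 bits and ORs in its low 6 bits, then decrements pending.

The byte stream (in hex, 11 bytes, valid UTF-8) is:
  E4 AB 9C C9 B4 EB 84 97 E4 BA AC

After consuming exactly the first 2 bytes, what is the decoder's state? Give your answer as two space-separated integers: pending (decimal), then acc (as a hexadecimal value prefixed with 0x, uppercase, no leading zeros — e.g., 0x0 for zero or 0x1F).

Answer: 1 0x12B

Derivation:
Byte[0]=E4: 3-byte lead. pending=2, acc=0x4
Byte[1]=AB: continuation. acc=(acc<<6)|0x2B=0x12B, pending=1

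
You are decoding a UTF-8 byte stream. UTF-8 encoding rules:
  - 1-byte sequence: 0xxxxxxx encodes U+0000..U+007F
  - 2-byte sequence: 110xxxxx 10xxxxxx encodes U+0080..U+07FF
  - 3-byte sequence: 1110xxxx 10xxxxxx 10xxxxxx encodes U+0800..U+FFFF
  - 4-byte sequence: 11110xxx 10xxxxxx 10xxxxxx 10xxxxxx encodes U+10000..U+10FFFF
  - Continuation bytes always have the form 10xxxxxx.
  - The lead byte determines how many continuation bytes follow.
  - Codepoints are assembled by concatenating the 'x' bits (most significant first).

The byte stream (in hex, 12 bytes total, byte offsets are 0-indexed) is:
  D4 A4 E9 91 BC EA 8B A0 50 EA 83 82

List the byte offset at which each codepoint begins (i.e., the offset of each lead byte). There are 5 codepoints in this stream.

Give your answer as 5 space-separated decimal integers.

Byte[0]=D4: 2-byte lead, need 1 cont bytes. acc=0x14
Byte[1]=A4: continuation. acc=(acc<<6)|0x24=0x524
Completed: cp=U+0524 (starts at byte 0)
Byte[2]=E9: 3-byte lead, need 2 cont bytes. acc=0x9
Byte[3]=91: continuation. acc=(acc<<6)|0x11=0x251
Byte[4]=BC: continuation. acc=(acc<<6)|0x3C=0x947C
Completed: cp=U+947C (starts at byte 2)
Byte[5]=EA: 3-byte lead, need 2 cont bytes. acc=0xA
Byte[6]=8B: continuation. acc=(acc<<6)|0x0B=0x28B
Byte[7]=A0: continuation. acc=(acc<<6)|0x20=0xA2E0
Completed: cp=U+A2E0 (starts at byte 5)
Byte[8]=50: 1-byte ASCII. cp=U+0050
Byte[9]=EA: 3-byte lead, need 2 cont bytes. acc=0xA
Byte[10]=83: continuation. acc=(acc<<6)|0x03=0x283
Byte[11]=82: continuation. acc=(acc<<6)|0x02=0xA0C2
Completed: cp=U+A0C2 (starts at byte 9)

Answer: 0 2 5 8 9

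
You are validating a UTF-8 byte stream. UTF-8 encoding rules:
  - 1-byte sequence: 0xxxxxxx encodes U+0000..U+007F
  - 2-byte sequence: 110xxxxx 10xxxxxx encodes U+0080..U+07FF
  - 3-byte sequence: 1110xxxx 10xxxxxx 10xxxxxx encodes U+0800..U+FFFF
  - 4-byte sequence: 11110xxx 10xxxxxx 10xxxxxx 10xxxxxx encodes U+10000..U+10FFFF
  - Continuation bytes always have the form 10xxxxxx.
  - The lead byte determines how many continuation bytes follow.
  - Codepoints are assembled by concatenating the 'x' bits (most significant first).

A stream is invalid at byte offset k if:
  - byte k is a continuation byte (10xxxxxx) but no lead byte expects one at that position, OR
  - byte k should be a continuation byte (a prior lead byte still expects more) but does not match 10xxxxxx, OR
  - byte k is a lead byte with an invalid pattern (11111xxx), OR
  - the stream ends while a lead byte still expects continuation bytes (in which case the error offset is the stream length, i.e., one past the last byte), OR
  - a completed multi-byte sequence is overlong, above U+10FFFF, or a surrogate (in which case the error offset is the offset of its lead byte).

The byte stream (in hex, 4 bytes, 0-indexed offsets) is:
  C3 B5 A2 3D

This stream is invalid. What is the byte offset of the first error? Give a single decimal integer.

Byte[0]=C3: 2-byte lead, need 1 cont bytes. acc=0x3
Byte[1]=B5: continuation. acc=(acc<<6)|0x35=0xF5
Completed: cp=U+00F5 (starts at byte 0)
Byte[2]=A2: INVALID lead byte (not 0xxx/110x/1110/11110)

Answer: 2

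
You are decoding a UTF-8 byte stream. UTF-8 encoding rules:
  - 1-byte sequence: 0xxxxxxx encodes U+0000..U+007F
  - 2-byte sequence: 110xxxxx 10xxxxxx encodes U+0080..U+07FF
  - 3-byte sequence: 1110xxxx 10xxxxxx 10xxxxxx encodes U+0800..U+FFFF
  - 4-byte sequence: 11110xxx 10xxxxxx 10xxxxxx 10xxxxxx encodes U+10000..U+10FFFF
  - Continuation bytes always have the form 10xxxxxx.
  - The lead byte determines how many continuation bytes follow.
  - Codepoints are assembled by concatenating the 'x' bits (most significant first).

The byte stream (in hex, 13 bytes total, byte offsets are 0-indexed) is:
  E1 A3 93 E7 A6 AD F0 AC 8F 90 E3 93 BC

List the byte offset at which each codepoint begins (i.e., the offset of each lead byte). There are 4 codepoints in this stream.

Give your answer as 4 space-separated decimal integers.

Byte[0]=E1: 3-byte lead, need 2 cont bytes. acc=0x1
Byte[1]=A3: continuation. acc=(acc<<6)|0x23=0x63
Byte[2]=93: continuation. acc=(acc<<6)|0x13=0x18D3
Completed: cp=U+18D3 (starts at byte 0)
Byte[3]=E7: 3-byte lead, need 2 cont bytes. acc=0x7
Byte[4]=A6: continuation. acc=(acc<<6)|0x26=0x1E6
Byte[5]=AD: continuation. acc=(acc<<6)|0x2D=0x79AD
Completed: cp=U+79AD (starts at byte 3)
Byte[6]=F0: 4-byte lead, need 3 cont bytes. acc=0x0
Byte[7]=AC: continuation. acc=(acc<<6)|0x2C=0x2C
Byte[8]=8F: continuation. acc=(acc<<6)|0x0F=0xB0F
Byte[9]=90: continuation. acc=(acc<<6)|0x10=0x2C3D0
Completed: cp=U+2C3D0 (starts at byte 6)
Byte[10]=E3: 3-byte lead, need 2 cont bytes. acc=0x3
Byte[11]=93: continuation. acc=(acc<<6)|0x13=0xD3
Byte[12]=BC: continuation. acc=(acc<<6)|0x3C=0x34FC
Completed: cp=U+34FC (starts at byte 10)

Answer: 0 3 6 10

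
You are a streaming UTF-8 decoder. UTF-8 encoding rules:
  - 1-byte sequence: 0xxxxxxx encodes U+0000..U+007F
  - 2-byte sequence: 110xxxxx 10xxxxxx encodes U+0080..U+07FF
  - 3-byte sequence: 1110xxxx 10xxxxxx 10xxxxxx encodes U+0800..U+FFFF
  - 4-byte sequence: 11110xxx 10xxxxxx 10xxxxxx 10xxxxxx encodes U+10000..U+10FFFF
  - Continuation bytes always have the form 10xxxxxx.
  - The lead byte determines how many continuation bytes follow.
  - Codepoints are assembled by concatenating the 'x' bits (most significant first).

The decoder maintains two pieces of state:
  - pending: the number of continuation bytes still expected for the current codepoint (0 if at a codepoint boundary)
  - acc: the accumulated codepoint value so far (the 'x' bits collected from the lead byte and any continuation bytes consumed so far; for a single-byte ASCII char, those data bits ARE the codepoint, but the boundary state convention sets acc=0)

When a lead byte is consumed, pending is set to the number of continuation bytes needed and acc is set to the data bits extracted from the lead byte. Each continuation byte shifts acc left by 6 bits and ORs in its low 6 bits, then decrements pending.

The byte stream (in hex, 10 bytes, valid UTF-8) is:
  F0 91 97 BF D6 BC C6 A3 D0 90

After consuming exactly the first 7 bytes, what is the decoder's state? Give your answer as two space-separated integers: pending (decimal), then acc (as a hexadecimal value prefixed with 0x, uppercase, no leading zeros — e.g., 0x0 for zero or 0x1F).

Answer: 1 0x6

Derivation:
Byte[0]=F0: 4-byte lead. pending=3, acc=0x0
Byte[1]=91: continuation. acc=(acc<<6)|0x11=0x11, pending=2
Byte[2]=97: continuation. acc=(acc<<6)|0x17=0x457, pending=1
Byte[3]=BF: continuation. acc=(acc<<6)|0x3F=0x115FF, pending=0
Byte[4]=D6: 2-byte lead. pending=1, acc=0x16
Byte[5]=BC: continuation. acc=(acc<<6)|0x3C=0x5BC, pending=0
Byte[6]=C6: 2-byte lead. pending=1, acc=0x6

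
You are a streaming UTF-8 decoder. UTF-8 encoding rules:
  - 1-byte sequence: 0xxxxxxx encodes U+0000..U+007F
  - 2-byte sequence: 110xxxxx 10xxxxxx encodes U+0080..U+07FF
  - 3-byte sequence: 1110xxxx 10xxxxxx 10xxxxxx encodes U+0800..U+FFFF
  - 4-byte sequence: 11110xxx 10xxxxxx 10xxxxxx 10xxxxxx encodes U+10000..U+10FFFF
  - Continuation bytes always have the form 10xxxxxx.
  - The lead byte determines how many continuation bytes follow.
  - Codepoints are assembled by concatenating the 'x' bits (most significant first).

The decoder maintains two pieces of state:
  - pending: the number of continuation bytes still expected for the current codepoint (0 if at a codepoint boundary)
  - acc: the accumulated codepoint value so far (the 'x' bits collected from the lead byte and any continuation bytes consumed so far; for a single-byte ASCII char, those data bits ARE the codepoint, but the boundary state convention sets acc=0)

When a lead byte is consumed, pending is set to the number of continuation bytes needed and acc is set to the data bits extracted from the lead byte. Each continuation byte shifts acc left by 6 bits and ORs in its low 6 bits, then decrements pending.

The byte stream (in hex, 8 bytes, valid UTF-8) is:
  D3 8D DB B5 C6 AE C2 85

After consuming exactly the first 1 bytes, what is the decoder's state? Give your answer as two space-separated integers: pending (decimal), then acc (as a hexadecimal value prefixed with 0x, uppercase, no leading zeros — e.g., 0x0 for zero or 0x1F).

Answer: 1 0x13

Derivation:
Byte[0]=D3: 2-byte lead. pending=1, acc=0x13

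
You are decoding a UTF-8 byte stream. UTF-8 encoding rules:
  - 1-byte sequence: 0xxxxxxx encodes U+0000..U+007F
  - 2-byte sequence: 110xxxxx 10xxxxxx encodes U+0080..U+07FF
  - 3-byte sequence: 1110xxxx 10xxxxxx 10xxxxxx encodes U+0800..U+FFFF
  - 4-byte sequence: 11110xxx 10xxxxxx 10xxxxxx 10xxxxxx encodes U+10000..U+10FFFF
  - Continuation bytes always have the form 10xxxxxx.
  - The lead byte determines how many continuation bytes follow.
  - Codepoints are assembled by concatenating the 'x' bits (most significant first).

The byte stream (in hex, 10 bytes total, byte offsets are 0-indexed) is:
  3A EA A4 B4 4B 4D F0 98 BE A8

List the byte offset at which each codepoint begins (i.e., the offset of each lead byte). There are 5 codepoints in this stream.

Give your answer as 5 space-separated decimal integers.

Byte[0]=3A: 1-byte ASCII. cp=U+003A
Byte[1]=EA: 3-byte lead, need 2 cont bytes. acc=0xA
Byte[2]=A4: continuation. acc=(acc<<6)|0x24=0x2A4
Byte[3]=B4: continuation. acc=(acc<<6)|0x34=0xA934
Completed: cp=U+A934 (starts at byte 1)
Byte[4]=4B: 1-byte ASCII. cp=U+004B
Byte[5]=4D: 1-byte ASCII. cp=U+004D
Byte[6]=F0: 4-byte lead, need 3 cont bytes. acc=0x0
Byte[7]=98: continuation. acc=(acc<<6)|0x18=0x18
Byte[8]=BE: continuation. acc=(acc<<6)|0x3E=0x63E
Byte[9]=A8: continuation. acc=(acc<<6)|0x28=0x18FA8
Completed: cp=U+18FA8 (starts at byte 6)

Answer: 0 1 4 5 6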